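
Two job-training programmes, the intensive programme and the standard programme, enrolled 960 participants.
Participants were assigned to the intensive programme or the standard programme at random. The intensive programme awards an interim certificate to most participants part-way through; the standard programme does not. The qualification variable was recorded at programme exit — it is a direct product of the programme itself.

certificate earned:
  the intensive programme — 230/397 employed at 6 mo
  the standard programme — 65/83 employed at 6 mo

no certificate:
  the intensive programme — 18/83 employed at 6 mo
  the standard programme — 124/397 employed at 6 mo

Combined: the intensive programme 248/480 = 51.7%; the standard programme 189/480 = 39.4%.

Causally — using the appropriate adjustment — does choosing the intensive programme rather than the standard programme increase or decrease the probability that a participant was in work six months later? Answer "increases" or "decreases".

increases

the standard programme is higher inside every qualification attained during the programme stratum but the intensive programme is higher in aggregate. Whether to stratify depends on how qualification attained during the programme relates to the programme.
Qualification attained during the programme is recorded after the programme and is itself shifted by it — it sits on the causal path from programme to outcome. Conditioning on a mediator would strip out part of the effect we want; the pooled comparison gives the total causal effect.
Pooled: the intensive programme 51.7% vs the standard programme 39.4%; the intensive programme is higher overall.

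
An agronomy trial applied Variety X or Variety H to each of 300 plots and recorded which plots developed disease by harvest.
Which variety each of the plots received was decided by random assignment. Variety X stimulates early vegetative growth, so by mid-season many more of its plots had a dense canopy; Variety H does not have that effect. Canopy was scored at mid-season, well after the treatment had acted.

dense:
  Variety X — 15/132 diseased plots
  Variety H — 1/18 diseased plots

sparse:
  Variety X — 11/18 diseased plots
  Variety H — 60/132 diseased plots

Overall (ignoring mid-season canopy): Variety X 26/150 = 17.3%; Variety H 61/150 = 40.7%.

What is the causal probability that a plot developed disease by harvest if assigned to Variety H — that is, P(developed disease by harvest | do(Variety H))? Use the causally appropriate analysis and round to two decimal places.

Mid-season canopy lies on the pathway variety → mid-season canopy → outcome, so adjusting for it blocks the indirect effect. For the total causal effect of variety, use the unadjusted pooled rates.
So P(outcome | do(Variety H)) is just the pooled rate for Variety H: 61/150 = 0.407.

0.41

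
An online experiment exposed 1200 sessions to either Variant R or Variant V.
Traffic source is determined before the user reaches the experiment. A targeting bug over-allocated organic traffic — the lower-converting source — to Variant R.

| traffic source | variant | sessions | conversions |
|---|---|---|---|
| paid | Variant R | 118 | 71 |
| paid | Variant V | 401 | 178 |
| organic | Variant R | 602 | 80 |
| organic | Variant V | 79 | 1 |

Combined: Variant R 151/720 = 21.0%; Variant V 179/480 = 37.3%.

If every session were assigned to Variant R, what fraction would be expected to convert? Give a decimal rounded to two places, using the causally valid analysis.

0.34

Traffic source is set before the variant has any effect — it is not caused by the variant — and it independently drives the outcome. That makes it a confounder, so the causal comparison is within traffic source levels.
Standardising Variant R to the population traffic source mix: 0.432·71/118 + 0.568·80/602 = 0.336.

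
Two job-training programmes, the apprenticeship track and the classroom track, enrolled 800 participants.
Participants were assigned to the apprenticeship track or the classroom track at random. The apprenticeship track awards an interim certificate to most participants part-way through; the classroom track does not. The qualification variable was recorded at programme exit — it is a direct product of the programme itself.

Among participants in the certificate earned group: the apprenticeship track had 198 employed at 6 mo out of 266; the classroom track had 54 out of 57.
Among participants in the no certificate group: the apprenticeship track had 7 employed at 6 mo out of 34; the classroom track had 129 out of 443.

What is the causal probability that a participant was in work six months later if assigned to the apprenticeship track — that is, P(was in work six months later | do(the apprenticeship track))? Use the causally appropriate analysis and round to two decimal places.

Qualification attained during the programme lies on the pathway programme → qualification attained during the programme → outcome, so adjusting for it blocks the indirect effect. For the total causal effect of programme, use the unadjusted pooled rates.
So P(outcome | do(the apprenticeship track)) is just the pooled rate for the apprenticeship track: 205/300 = 0.683.

0.68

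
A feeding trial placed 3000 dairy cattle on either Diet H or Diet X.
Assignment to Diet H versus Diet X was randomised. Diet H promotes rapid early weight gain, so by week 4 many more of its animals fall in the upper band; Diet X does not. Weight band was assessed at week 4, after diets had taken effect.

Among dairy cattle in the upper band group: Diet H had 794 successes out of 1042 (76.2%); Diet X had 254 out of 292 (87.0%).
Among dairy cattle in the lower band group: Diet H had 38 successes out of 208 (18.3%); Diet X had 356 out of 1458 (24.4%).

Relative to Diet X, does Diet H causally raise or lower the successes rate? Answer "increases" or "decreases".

increases

Diet X is higher inside every week-4 weight band stratum but Diet H is higher in aggregate. Whether to stratify depends on how week-4 weight band relates to the diet.
Week-4 weight band is downstream of the diet. One should not condition on a consequence of treatment, so the overall rates are the right comparison.
Pooled: Diet H 66.6% vs Diet X 34.9%; Diet H is higher overall.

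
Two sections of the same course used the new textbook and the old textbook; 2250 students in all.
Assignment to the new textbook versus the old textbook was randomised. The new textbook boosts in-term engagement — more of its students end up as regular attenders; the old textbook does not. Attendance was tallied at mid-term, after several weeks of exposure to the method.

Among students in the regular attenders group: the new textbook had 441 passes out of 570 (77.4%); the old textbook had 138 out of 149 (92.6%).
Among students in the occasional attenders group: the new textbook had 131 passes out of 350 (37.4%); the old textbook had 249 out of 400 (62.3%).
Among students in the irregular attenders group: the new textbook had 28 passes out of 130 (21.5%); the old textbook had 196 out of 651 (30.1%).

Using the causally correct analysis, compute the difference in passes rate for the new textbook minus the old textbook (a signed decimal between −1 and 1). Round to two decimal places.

The stratified and pooled comparisons disagree (the old textbook wins within each mid-term attendance; the new textbook wins overall), so the answer turns on the causal role of mid-term attendance.
Mid-term attendance here is a post-treatment variable shaped by the teaching method; conditioning on it would introduce bias rather than remove it. The overall comparison is the causal one.
The causal difference is the pooled difference: 0.571 − 0.486 = +0.086.

+0.09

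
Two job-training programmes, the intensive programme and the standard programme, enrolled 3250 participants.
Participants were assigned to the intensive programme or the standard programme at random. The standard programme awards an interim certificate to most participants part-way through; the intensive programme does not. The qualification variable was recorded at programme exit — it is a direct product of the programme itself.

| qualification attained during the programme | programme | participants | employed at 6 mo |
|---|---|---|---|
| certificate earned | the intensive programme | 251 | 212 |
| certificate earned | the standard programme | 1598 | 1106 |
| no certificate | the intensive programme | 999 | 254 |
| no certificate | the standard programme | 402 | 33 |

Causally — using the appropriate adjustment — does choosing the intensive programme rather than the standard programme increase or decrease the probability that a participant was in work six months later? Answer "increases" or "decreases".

decreases

the intensive programme is higher inside every qualification attained during the programme stratum but the standard programme is higher in aggregate. Whether to stratify depends on how qualification attained during the programme relates to the programme.
Qualification attained during the programme is downstream of the programme. One should not condition on a consequence of treatment, so the overall rates are the right comparison.
Pooled: the intensive programme 37.3% vs the standard programme 57.0%; the standard programme is higher overall.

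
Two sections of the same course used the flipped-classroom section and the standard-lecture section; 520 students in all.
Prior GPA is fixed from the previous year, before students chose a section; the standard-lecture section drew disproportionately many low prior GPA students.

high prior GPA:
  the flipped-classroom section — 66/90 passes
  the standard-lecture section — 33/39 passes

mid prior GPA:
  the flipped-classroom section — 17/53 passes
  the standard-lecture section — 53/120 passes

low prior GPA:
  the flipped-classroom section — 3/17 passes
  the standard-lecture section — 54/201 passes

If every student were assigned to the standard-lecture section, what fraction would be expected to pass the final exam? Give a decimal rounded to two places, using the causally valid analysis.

The stratified and pooled comparisons disagree (the standard-lecture section wins within each prior GPA band; the flipped-classroom section wins overall), so the answer turns on the causal role of prior GPA band.
The imbalance in prior GPA band arose from how students were allocated, not from anything the teaching method did; and prior GPA band independently affects the outcome. The pooled gap is confounded — condition on prior GPA band.
Standardising the standard-lecture section to the population prior GPA band mix: 0.248·33/39 + 0.333·53/120 + 0.419·54/201 = 0.469.

0.47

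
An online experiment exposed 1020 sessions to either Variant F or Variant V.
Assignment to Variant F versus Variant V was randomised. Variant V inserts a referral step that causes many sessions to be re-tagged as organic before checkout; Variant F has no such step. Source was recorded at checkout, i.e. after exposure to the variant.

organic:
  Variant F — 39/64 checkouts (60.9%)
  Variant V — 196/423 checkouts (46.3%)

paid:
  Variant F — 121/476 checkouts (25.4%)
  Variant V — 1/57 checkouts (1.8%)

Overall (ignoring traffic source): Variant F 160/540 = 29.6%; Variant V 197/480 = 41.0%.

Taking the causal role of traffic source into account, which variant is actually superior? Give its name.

Variant V

Traffic source lies on the pathway variant → traffic source → outcome, so adjusting for it blocks the indirect effect. For the total causal effect of variant, use the unadjusted pooled rates.
Pooled: Variant F 29.6% vs Variant V 41.0%; Variant V is higher overall.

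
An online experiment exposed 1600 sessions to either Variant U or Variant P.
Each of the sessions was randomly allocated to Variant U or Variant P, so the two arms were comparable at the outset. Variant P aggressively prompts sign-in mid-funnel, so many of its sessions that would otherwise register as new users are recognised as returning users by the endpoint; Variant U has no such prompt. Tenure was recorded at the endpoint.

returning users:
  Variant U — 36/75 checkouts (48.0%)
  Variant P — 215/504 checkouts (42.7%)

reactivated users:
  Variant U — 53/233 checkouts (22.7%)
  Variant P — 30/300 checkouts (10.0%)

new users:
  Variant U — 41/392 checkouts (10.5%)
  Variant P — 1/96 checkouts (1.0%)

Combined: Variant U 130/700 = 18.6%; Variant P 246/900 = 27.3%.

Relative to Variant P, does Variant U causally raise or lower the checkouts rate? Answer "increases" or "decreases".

User tenure lies on the pathway variant → user tenure → outcome, so adjusting for it blocks the indirect effect. For the total causal effect of variant, use the unadjusted pooled rates.
Pooled: Variant U 18.6% vs Variant P 27.3%; Variant P is higher overall.

decreases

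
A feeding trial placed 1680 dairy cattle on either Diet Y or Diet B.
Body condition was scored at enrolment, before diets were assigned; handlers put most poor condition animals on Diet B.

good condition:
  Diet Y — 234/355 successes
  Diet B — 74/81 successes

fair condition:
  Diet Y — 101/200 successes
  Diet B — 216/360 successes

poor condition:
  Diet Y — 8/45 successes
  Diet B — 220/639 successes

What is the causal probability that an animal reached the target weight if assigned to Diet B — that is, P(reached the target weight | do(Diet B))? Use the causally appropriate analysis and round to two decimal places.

0.58

The starting body condition-specific comparison favours Diet B throughout, but the pooled figures favour Diet Y. The question is whether to condition on starting body condition.
The imbalance in starting body condition arose from how dairy cattle were allocated, not from anything the diet did; and starting body condition independently affects the outcome. The pooled gap is confounded — condition on starting body condition.
Standardising Diet B to the population starting body condition mix: 0.260·74/81 + 0.333·216/360 + 0.407·220/639 = 0.577.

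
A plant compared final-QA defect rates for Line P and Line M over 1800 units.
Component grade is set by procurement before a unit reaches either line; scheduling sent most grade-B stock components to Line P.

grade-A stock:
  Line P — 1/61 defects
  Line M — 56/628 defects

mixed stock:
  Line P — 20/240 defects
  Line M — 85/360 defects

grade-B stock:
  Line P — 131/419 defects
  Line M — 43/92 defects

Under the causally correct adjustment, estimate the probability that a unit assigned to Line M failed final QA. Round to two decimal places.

0.25

The component grade-specific comparison favours Line P throughout, but the pooled figures favour Line M. The question is whether to condition on component grade.
Component grade differs across lines for reasons unrelated to any effect of the line itself, and it separately predicts the outcome — a classic confounder. We must compare within component grade levels.
Standardising Line M to the population component grade mix: 0.383·56/628 + 0.333·85/360 + 0.284·43/92 = 0.246.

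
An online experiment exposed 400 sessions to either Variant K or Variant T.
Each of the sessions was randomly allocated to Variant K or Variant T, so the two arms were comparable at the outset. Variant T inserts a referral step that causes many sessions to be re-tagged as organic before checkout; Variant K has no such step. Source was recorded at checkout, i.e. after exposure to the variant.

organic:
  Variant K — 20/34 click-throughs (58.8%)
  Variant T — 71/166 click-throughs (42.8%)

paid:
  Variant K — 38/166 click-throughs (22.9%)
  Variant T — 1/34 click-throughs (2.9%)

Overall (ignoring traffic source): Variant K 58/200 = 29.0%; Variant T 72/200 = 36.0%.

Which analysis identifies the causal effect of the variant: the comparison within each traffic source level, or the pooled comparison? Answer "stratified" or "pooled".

pooled

Traffic source is downstream of the variant. One should not condition on a consequence of treatment, so the overall rates are the right comparison.
Pooled: Variant K 29.0% vs Variant T 36.0%; Variant T is higher overall.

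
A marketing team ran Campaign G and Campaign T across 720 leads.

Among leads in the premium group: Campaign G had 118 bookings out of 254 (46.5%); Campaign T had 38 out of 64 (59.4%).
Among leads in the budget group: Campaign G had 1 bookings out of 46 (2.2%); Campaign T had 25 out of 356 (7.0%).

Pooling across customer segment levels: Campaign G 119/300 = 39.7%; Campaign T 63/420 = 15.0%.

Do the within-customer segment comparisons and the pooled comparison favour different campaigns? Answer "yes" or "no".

Within each customer segment level (premium 46.5% vs 59.4%; budget 2.2% vs 7.0%), Campaign T has the higher rate every time. Pooled: 39.7% vs 15.0% — Campaign G has the higher rate overall. The two comparisons disagree.

yes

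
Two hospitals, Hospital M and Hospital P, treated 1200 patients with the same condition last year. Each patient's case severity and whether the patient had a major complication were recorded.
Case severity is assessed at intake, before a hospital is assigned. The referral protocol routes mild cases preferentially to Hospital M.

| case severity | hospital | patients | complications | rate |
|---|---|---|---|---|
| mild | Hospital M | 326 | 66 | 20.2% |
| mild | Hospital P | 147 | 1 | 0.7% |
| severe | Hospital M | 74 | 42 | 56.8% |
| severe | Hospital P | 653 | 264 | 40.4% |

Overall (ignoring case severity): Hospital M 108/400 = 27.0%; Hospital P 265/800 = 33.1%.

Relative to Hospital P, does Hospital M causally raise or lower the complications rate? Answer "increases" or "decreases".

Case severity satisfies the back-door criterion: it is not a descendant of the hospital, and it blocks the spurious path from hospital to outcome. Adjusting for it (i.e., using the within-case severity rates) gives the causal effect.
Within each level — mild: 20.2% vs 0.7%; severe: 56.8% vs 40.4% — Hospital P is lower every time.

increases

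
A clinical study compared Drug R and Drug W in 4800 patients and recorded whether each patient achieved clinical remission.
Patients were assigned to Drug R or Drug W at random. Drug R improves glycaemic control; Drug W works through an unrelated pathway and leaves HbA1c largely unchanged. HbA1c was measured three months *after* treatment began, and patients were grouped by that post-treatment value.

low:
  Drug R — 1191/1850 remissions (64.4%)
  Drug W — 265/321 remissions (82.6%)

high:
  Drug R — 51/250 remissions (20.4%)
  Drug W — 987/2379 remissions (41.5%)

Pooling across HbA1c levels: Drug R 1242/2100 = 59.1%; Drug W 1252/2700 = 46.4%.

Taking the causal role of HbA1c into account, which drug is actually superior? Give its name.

Because the drug influences HbA1c, HbA1c is a post-treatment mediator, not a confounder. Stratifying on it would bias the estimate; the causal effect is the crude pooled difference.
Pooled: Drug R 59.1% vs Drug W 46.4%; Drug R is higher overall.

Drug R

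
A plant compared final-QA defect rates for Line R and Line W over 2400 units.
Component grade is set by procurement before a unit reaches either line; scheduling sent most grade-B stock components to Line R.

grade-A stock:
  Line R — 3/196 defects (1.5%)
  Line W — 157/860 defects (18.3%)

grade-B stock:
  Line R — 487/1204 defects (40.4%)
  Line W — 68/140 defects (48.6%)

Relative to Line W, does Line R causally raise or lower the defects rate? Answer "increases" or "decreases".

The component grade-specific comparison favours Line R throughout, but the pooled figures favour Line W. The question is whether to condition on component grade.
Component grade satisfies the back-door criterion: it is not a descendant of the line, and it blocks the spurious path from line to outcome. Adjusting for it (i.e., using the within-component grade rates) gives the causal effect.
Within each level — grade-A stock: 1.5% vs 18.3%; grade-B stock: 40.4% vs 48.6% — Line R is lower every time.

decreases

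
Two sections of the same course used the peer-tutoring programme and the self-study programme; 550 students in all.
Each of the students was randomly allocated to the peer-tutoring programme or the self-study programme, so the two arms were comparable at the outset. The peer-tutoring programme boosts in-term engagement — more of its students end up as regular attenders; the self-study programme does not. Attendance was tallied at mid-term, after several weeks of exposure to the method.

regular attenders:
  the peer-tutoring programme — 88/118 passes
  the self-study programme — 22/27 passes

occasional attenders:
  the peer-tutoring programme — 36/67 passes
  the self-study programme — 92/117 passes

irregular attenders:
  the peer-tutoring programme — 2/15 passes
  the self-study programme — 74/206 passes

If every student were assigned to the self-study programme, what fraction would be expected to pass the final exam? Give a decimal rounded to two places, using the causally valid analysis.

0.54

The mid-term attendance-specific comparison favours the self-study programme throughout, but the pooled figures favour the peer-tutoring programme. The question is whether to condition on mid-term attendance.
Mid-term attendance is recorded after the teaching method and is itself shifted by it — it sits on the causal path from teaching method to outcome. Conditioning on a mediator would strip out part of the effect we want; the pooled comparison gives the total causal effect.
So P(outcome | do(the self-study programme)) is just the pooled rate for the self-study programme: 188/350 = 0.537.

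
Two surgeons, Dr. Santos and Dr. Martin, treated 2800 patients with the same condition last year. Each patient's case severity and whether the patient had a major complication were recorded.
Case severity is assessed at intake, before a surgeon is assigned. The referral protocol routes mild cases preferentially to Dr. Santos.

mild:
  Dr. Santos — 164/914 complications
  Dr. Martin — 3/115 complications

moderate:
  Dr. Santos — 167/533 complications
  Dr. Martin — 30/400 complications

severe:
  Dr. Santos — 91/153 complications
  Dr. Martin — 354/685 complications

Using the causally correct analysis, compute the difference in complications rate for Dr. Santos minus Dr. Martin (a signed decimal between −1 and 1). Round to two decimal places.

Within every case severity level Dr. Martin has the lower rate, yet pooled Dr. Santos does — Simpson's reversal.
Case severity is set before the surgeon has any effect — it is not caused by the surgeon — and it independently drives the outcome. That makes it a confounder, so the causal comparison is within case severity levels.
Adjusting over the population distribution of case severity: 0.367·(0.179−0.026) + 0.333·(0.313−0.075) + 0.299·(0.595−0.517) = +0.159.

+0.16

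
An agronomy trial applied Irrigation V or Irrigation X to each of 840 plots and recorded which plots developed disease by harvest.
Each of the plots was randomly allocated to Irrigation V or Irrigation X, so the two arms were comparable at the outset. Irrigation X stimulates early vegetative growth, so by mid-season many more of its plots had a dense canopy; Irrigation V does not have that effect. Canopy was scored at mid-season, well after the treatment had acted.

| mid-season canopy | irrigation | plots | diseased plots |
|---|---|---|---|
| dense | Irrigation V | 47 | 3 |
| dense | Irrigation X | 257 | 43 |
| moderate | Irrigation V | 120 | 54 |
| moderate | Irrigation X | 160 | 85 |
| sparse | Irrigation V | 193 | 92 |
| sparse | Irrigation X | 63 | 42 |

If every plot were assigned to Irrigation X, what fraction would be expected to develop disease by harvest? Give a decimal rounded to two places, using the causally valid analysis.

0.35

The mid-season canopy-specific comparison favours Irrigation V throughout, but the pooled figures favour Irrigation X. The question is whether to condition on mid-season canopy.
Mid-season canopy here is a post-treatment variable shaped by the irrigation; conditioning on it would introduce bias rather than remove it. The overall comparison is the causal one.
So P(outcome | do(Irrigation X)) is just the pooled rate for Irrigation X: 170/480 = 0.354.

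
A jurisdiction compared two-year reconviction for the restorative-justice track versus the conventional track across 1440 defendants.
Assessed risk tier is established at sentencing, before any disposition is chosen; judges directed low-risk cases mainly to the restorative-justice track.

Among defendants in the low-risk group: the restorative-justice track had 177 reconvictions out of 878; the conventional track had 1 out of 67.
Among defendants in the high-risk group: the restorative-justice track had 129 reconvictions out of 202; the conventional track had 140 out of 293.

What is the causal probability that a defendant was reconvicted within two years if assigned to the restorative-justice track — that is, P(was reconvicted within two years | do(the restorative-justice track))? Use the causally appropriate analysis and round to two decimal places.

0.35

Assessed risk tier is set before the disposition has any effect — it is not caused by the disposition — and it independently drives the outcome. That makes it a confounder, so the causal comparison is within assessed risk tier levels.
Standardising the restorative-justice track to the population assessed risk tier mix: 0.656·177/878 + 0.344·129/202 = 0.352.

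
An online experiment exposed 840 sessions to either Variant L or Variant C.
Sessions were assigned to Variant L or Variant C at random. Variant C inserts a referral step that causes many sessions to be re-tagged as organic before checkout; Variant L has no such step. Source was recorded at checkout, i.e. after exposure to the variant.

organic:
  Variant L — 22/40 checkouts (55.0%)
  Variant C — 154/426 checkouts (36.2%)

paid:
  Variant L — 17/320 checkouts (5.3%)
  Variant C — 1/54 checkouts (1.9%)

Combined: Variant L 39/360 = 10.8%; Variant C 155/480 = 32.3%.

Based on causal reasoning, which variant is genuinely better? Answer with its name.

Variant C

Within every traffic source level Variant L has the higher rate, yet pooled Variant C does — Simpson's reversal.
Traffic source here is a post-treatment variable shaped by the variant; conditioning on it would introduce bias rather than remove it. The overall comparison is the causal one.
Pooled: Variant L 10.8% vs Variant C 32.3%; Variant C is higher overall.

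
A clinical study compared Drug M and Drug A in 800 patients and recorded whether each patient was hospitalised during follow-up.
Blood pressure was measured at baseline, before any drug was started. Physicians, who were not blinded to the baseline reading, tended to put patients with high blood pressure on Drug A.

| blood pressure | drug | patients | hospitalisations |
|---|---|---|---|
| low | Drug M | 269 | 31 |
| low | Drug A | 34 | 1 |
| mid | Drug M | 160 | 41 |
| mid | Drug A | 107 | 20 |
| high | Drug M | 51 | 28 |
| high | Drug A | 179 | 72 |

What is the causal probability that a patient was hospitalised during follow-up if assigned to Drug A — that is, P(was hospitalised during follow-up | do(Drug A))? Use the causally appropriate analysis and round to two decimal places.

Blood pressure satisfies the back-door criterion: it is not a descendant of the drug, and it blocks the spurious path from drug to outcome. Adjusting for it (i.e., using the within-blood pressure rates) gives the causal effect.
Standardising Drug A to the population blood pressure mix: 0.379·1/34 + 0.334·20/107 + 0.287·72/179 = 0.189.

0.19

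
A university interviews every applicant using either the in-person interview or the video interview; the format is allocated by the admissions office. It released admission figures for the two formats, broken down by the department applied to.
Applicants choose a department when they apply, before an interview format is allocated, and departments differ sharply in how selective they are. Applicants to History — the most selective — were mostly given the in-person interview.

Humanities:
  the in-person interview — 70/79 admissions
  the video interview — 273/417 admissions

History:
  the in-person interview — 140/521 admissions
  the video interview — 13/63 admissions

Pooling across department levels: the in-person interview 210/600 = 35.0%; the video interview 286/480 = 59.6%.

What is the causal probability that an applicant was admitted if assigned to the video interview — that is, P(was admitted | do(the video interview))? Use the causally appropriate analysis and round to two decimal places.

0.41

Here department is a common cause — it drives both which interview format a case falls under and the outcome. The crude comparison mixes populations; the stratum-specific rates are the causally relevant ones.
Standardising the video interview to the population department mix: 0.459·273/417 + 0.541·13/63 = 0.412.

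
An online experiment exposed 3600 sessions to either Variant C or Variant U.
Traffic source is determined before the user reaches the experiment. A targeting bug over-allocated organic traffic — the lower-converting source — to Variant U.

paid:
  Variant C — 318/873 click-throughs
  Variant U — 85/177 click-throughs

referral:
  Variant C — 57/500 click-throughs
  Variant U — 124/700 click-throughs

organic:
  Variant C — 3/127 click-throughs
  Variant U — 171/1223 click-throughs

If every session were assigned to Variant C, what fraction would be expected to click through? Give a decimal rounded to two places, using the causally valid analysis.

0.15

Traffic source differs across variants for reasons unrelated to any effect of the variant itself, and it separately predicts the outcome — a classic confounder. We must compare within traffic source levels.
Standardising Variant C to the population traffic source mix: 0.292·318/873 + 0.333·57/500 + 0.375·3/127 = 0.153.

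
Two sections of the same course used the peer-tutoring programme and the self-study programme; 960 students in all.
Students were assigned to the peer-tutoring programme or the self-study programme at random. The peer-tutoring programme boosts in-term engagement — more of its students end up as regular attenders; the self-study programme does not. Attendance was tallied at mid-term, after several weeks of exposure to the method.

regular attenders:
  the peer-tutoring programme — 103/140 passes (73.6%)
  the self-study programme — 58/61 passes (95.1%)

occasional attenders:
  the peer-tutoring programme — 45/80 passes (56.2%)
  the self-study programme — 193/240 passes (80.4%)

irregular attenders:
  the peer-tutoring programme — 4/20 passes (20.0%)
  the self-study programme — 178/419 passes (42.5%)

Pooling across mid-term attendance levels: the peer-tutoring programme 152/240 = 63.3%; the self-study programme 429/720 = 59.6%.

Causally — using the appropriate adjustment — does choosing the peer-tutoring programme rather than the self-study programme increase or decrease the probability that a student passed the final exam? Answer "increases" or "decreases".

the self-study programme is higher inside every mid-term attendance stratum but the peer-tutoring programme is higher in aggregate. Whether to stratify depends on how mid-term attendance relates to the teaching method.
Mid-term attendance is downstream of the teaching method. One should not condition on a consequence of treatment, so the overall rates are the right comparison.
Pooled: the peer-tutoring programme 63.3% vs the self-study programme 59.6%; the peer-tutoring programme is higher overall.

increases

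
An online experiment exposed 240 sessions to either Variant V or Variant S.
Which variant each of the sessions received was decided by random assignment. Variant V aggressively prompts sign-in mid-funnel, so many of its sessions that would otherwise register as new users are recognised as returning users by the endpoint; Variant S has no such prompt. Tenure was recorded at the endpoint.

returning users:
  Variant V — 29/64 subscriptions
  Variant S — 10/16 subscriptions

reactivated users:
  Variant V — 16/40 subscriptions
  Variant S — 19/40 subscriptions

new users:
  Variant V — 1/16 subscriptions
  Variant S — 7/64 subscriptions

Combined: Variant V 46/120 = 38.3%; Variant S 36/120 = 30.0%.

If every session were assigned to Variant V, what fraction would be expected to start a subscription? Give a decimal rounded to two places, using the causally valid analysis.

Variant S is higher inside every user tenure stratum but Variant V is higher in aggregate. Whether to stratify depends on how user tenure relates to the variant.
User tenure lies on the pathway variant → user tenure → outcome, so adjusting for it blocks the indirect effect. For the total causal effect of variant, use the unadjusted pooled rates.
So P(outcome | do(Variant V)) is just the pooled rate for Variant V: 46/120 = 0.383.

0.38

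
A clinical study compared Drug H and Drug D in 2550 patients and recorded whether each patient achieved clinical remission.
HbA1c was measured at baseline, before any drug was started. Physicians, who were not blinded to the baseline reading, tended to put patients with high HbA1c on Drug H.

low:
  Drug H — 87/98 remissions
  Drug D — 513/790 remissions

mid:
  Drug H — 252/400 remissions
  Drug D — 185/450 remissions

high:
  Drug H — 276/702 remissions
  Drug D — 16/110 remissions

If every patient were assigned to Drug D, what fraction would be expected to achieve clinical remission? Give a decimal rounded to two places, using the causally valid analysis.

0.41

The imbalance in HbA1c arose from how patients were allocated, not from anything the drug did; and HbA1c independently affects the outcome. The pooled gap is confounded — condition on HbA1c.
Standardising Drug D to the population HbA1c mix: 0.348·513/790 + 0.333·185/450 + 0.318·16/110 = 0.409.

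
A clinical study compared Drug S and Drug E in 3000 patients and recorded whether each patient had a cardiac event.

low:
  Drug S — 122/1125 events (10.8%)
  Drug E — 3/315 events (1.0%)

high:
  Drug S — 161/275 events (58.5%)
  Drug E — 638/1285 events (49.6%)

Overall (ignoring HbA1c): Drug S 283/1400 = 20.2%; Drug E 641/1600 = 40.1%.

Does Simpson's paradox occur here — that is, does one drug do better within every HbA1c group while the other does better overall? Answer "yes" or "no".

yes

Within each HbA1c level (low 10.8% vs 1.0%; high 58.5% vs 49.6%), Drug E has the lower rate every time. Pooled: 20.2% vs 40.1% — Drug S has the lower rate overall. The two comparisons disagree.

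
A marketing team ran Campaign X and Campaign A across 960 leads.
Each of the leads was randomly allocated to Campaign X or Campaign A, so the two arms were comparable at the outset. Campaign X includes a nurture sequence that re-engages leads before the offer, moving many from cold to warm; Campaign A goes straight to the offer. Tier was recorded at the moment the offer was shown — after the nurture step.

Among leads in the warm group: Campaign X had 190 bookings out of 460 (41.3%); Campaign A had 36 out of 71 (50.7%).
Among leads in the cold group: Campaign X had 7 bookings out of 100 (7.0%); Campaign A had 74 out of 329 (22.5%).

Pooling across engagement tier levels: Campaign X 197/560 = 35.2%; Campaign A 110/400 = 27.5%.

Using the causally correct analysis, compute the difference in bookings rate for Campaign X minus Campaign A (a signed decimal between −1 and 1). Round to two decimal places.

+0.08

Engagement tier here is a post-treatment variable shaped by the campaign; conditioning on it would introduce bias rather than remove it. The overall comparison is the causal one.
The causal difference is the pooled difference: 0.352 − 0.275 = +0.077.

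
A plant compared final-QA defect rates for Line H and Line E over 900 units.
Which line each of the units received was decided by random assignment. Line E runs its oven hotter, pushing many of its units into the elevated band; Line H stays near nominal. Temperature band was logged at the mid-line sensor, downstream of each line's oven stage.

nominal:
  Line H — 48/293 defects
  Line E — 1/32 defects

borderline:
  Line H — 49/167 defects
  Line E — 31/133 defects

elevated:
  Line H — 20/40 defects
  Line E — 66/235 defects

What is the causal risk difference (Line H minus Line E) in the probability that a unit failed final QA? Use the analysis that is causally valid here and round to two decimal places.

-0.01

The in-process temperature band-specific comparison favours Line E throughout, but the pooled figures favour Line H. The question is whether to condition on in-process temperature band.
In-process temperature band lies on the pathway line → in-process temperature band → outcome, so adjusting for it blocks the indirect effect. For the total causal effect of line, use the unadjusted pooled rates.
The causal difference is the pooled difference: 0.234 − 0.245 = -0.011.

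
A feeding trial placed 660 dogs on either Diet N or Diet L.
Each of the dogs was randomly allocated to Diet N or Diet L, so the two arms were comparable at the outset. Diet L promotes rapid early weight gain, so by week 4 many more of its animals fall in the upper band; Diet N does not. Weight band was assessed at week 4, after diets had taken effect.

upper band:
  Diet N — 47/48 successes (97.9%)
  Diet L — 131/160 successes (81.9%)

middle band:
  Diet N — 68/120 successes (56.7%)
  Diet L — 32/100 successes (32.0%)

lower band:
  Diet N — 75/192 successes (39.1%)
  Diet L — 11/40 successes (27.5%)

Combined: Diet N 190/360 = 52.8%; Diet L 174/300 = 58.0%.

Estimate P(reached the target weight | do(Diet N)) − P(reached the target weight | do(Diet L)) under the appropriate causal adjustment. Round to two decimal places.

Because the diet influences week-4 weight band, week-4 weight band is a post-treatment mediator, not a confounder. Stratifying on it would bias the estimate; the causal effect is the crude pooled difference.
The causal difference is the pooled difference: 0.528 − 0.580 = -0.052.

-0.05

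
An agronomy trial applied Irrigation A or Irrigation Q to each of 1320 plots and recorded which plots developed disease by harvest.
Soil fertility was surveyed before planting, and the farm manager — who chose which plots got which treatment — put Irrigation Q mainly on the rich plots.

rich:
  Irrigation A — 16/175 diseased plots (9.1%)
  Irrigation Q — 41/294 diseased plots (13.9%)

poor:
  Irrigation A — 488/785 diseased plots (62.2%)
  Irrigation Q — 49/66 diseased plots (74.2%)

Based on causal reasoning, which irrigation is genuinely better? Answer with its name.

Irrigation A

Here soil fertility is a common cause — it drives both which irrigation a case falls under and the outcome. The crude comparison mixes populations; the stratum-specific rates are the causally relevant ones.
Within each level — rich: 9.1% vs 13.9%; poor: 62.2% vs 74.2% — Irrigation A is lower every time.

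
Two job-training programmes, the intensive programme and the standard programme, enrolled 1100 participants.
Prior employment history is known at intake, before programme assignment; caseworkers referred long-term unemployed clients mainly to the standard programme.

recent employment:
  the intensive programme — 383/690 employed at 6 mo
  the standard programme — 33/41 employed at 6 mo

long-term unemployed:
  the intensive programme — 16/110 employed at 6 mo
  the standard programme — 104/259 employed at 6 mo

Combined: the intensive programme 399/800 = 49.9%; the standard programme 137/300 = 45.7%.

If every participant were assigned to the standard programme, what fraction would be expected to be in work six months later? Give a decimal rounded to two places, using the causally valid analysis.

0.67

The imbalance in prior employment history arose from how participants were allocated, not from anything the programme did; and prior employment history independently affects the outcome. The pooled gap is confounded — condition on prior employment history.
Standardising the standard programme to the population prior employment history mix: 0.665·33/41 + 0.335·104/259 = 0.670.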